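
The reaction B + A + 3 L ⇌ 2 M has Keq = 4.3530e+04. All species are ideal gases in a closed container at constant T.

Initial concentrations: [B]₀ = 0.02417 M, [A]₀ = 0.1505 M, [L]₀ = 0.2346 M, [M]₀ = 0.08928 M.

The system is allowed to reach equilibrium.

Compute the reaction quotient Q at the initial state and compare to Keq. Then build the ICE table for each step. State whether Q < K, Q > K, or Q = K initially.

Q₀ = 169.7 vs Keq = 4.3530e+04 ⇒ Q<K, forward
Step 1:
                  B         A         L         M
  Initial   0.02417    0.1505    0.2346   0.08928
  Change   -0.02342  -0.02342  -0.07025   0.04683
  Equil   7.5435e-04    0.1271    0.1644    0.1361
  solve Keq expr → x = 0.02342; check Q = 4.3530e+04

Q₀ = 169.7; Q < K (proceeds forward)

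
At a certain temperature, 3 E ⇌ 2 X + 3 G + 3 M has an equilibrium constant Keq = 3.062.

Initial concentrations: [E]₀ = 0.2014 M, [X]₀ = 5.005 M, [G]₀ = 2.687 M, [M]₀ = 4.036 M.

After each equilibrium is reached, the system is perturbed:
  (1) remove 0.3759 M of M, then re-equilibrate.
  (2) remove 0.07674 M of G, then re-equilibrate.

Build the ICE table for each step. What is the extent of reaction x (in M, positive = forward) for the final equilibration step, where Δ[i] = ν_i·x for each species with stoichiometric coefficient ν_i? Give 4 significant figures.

x = 0.0138 M

Q₀ = 3.9110e+06 vs Keq = 3.062 ⇒ Q>K, reverse
Step 1:
                   E          X          G          M
  init        0.2014      5.005      2.687      4.036
  Δ            2.016     -1.344     -2.016     -2.016
  eq           2.217      3.661      0.671       2.02
  solve Keq expr → x = -0.672; check Q = 3.062
Then remove 0.3759 M of M.
Step 2:
                   E          X          G          M
  init         2.217      3.661      0.671      1.644
  Δ         -0.07975    0.05317    0.07975    0.07975
  eq           2.138      3.714     0.7508      1.724
  solve Keq expr → x = 0.02658; check Q = 3.062
Then remove 0.07674 M of G.
Step 3:
                   E          X          G          M
  init         2.138      3.714      0.674      1.724
  Δ          -0.0414     0.0276     0.0414     0.0414
  eq           2.096      3.742     0.7154      1.765
  solve Keq expr → x = 0.0138; check Q = 3.062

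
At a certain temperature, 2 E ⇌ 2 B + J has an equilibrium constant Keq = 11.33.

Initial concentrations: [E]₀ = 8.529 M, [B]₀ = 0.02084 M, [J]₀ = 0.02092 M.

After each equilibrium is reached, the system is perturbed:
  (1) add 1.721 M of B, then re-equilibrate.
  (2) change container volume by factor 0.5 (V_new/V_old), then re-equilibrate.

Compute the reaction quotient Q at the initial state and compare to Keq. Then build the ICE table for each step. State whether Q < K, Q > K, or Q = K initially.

Q₀ = 1.2490e-07; Q < K (proceeds forward)

Q₀ = 1.2490e-07 vs Keq = 11.33 ⇒ Q<K, forward
Step 1:
                  E         B         J
  init        8.529   0.02084   0.02092
  Δ          -5.671     5.671     2.836
  eq          2.858     5.692     2.856
  solve Keq expr → x = 2.836; check Q = 11.33
Then add 1.721 M of B.
Step 2:
                  E         B         J
  init        2.858     7.413     2.856
  Δ          0.4765   -0.4765   -0.2382
  eq          3.334     6.936     2.618
  solve Keq expr → x = -0.2382; check Q = 11.33
Then change container volume by factor 0.5 (V_new/V_old).
Step 3:
                  E         B         J
  init        6.669     13.87     5.236
  Δ           1.315    -1.315   -0.6574
  eq          7.984     12.56     4.579
  solve Keq expr → x = -0.6574; check Q = 11.33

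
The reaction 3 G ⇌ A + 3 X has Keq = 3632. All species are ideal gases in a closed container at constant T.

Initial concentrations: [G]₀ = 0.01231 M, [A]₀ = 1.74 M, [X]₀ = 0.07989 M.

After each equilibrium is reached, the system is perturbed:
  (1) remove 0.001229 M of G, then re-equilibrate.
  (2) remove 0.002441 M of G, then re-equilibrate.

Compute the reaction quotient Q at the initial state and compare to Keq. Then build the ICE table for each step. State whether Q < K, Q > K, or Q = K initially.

Q₀ = 475.6 vs Keq = 3632 ⇒ Q<K, forward
Step 1:
                   G          A          X
  init       0.01231       1.74    0.07989
  Δ        -0.005617   0.001872   0.005617
  eq        0.006693      1.742    0.08551
  solve Keq expr → x = 0.001872; check Q = 3632
Then remove 0.001229 M of G.
Step 2:
                   G          A          X
  init      0.005464      1.742    0.08551
  Δ         0.001139 -3.7978e-04  -0.001139
  eq        0.006603      1.741    0.08437
  solve Keq expr → x = -3.7978e-04; check Q = 3632
Then remove 0.002441 M of G.
Step 3:
                   G          A          X
  init      0.004162      1.741    0.08437
  Δ         0.002263 -7.5432e-04  -0.002263
  eq        0.006425      1.741     0.0821
  solve Keq expr → x = -7.5432e-04; check Q = 3632

Q₀ = 475.6; Q < K (proceeds forward)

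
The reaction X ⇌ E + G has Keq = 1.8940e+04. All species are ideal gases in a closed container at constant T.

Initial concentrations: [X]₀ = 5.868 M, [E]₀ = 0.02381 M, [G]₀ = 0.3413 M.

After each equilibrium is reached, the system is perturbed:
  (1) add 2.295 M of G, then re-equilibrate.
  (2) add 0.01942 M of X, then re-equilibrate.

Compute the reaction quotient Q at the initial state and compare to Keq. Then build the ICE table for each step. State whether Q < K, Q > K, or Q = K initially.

Q₀ = 0.001385; Q < K (proceeds forward)

Q₀ = 0.001385 vs Keq = 1.8940e+04 ⇒ Q<K, forward
Step 1:
                  X         E         G
  Initial     5.868   0.02381    0.3413
  Change     -5.866     5.866     5.866
  Equil     0.00193      5.89     6.207
  solve Keq expr → x = 5.866; check Q = 1.8940e+04
Then add 2.295 M of G.
Step 2:
                  X         E         G
  Initial   0.00193      5.89     8.502
  Change  7.1315e-04 -7.1315e-04 -7.1315e-04
  Equil    0.002643     5.889     8.502
  solve Keq expr → x = -7.1315e-04; check Q = 1.8940e+04
Then add 0.01942 M of X.
Step 3:
                  X         E         G
  Initial   0.02206     5.889     8.502
  Change   -0.01941   0.01941   0.01941
  Equil    0.002658     5.909     8.521
  solve Keq expr → x = 0.01941; check Q = 1.8940e+04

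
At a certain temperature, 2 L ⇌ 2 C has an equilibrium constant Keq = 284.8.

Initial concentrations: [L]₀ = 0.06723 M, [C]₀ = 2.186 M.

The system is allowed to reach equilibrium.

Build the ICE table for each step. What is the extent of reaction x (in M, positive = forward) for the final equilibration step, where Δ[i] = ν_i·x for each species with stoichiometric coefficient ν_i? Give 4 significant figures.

Q₀ = 1057 vs Keq = 284.8 ⇒ Q>K, reverse
Step 1:
                    L           C
  init        0.06723       2.186
  Δ           0.05882    -0.05882
  eq            0.126       2.127
  solve Keq expr → x = -0.02941; check Q = 284.8

x = -0.02941 M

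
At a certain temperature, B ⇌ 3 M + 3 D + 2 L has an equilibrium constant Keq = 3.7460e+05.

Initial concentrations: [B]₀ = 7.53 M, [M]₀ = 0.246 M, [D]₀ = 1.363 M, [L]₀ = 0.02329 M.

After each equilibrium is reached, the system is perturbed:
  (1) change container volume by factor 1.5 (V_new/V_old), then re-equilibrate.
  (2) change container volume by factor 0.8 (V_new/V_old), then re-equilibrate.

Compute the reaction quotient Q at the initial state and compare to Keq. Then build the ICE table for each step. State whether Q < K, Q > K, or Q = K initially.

Q₀ = 2.7154e-06 vs Keq = 3.7460e+05 ⇒ Q<K, forward
Step 1:
                  B         M         D         L
  Initial      7.53     0.246     1.363   0.02329
  Change     -2.073     6.218     6.218     4.145
  Equil       5.457     6.464     7.581     4.168
  solve Keq expr → x = 2.073; check Q = 3.7460e+05
Then change container volume by factor 1.5 (V_new/V_old).
Step 2:
                  B         M         D         L
  Initial     3.638     4.309     5.054     2.779
  Change    -0.5949     1.785     1.785      1.19
  Equil       3.043     6.094     6.839     3.969
  solve Keq expr → x = 0.5949; check Q = 3.7460e+05
Then change container volume by factor 0.8 (V_new/V_old).
Step 3:
                  B         M         D         L
  Initial     3.804     7.617     8.548     4.961
  Change     0.4369    -1.311    -1.311   -0.8738
  Equil       4.241     6.307     7.238     4.087
  solve Keq expr → x = -0.4369; check Q = 3.7460e+05

Q₀ = 2.7154e-06; Q < K (proceeds forward)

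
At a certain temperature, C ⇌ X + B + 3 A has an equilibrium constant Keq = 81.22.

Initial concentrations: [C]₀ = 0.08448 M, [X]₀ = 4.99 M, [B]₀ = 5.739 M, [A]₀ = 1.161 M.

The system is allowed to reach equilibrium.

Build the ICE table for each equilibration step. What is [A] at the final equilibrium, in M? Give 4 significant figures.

Q₀ = 530.5 vs Keq = 81.22 ⇒ Q>K, reverse
Step 1:
                  C         X         B         A
  init      0.08448      4.99     5.739     1.161
  Δ          0.1099   -0.1099   -0.1099   -0.3296
  eq         0.1944      4.88     5.629    0.8314
  solve Keq expr → x = -0.1099; check Q = 81.22

[A]_eq = 0.8314 M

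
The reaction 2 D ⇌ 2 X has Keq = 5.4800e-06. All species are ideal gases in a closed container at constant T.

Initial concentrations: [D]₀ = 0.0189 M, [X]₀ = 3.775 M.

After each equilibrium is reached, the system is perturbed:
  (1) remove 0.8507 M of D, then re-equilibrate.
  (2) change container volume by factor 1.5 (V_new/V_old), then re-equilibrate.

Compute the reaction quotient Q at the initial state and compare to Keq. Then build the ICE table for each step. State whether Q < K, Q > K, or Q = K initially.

Q₀ = 3.9894e+04; Q > K (proceeds reverse)

Q₀ = 3.9894e+04 vs Keq = 5.4800e-06 ⇒ Q>K, reverse
Step 1:
                   D          X
  I           0.0189      3.775
  C            3.766     -3.766
  E            3.785   0.008861
  solve Keq expr → x = -1.883; check Q = 5.4800e-06
Then remove 0.8507 M of D.
Step 2:
                   D          X
  I            2.934   0.008861
  C         0.001987  -0.001987
  E            2.936   0.006874
  solve Keq expr → x = -9.9339e-04; check Q = 5.4800e-06
Then change container volume by factor 1.5 (V_new/V_old).
Step 3:
                   D          X
  I            1.958   0.004583
  C                0          0
  E            1.958   0.004583
  solve Keq expr → x = 0; check Q = 5.4800e-06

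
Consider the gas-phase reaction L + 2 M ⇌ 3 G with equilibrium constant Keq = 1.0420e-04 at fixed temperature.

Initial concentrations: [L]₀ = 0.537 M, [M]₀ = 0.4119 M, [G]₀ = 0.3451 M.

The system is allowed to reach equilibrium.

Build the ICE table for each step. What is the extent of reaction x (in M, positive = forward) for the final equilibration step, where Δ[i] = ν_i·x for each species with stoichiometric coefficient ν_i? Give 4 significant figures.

x = -0.1052 M

Q₀ = 0.4511 vs Keq = 1.0420e-04 ⇒ Q>K, reverse
Step 1:
                   L          M          G
  init         0.537     0.4119     0.3451
  Δ           0.1052     0.2103    -0.3155
  eq          0.6422     0.6222    0.02959
  solve Keq expr → x = -0.1052; check Q = 1.0420e-04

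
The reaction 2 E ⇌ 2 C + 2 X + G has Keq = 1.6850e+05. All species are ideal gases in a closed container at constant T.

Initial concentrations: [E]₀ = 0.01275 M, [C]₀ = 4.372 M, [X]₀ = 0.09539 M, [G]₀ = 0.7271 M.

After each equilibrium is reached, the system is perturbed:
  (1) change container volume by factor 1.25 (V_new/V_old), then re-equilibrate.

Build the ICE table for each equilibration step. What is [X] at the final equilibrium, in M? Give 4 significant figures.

[X]_eq = 0.08595 M

Q₀ = 777.9 vs Keq = 1.6850e+05 ⇒ Q<K, forward
Step 1:
                    E           C           X           G
  Initial     0.01275       4.372     0.09539      0.7271
  Change     -0.01177     0.01177     0.01177    0.005885
  Equil    9.7978e-04       4.384      0.1072       0.733
  solve Keq expr → x = 0.005885; check Q = 1.6850e+05
Then change container volume by factor 1.25 (V_new/V_old).
Step 2:
                    E           C           X           G
  Initial  7.8382e-04       3.507     0.08573      0.5864
  Change  -2.2143e-04  2.2143e-04  2.2143e-04  1.1071e-04
  Equil    5.6240e-04       3.507     0.08595      0.5865
  solve Keq expr → x = 1.1071e-04; check Q = 1.6850e+05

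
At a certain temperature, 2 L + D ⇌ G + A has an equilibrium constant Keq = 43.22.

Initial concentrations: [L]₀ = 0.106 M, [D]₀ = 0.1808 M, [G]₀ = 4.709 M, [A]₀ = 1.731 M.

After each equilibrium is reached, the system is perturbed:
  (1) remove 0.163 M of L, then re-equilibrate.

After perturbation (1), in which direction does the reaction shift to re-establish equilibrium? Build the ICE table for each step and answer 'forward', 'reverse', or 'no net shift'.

Q₀ = 4013 vs Keq = 43.22 ⇒ Q>K, reverse
Step 1:
                   L          D          G          A
  Initial      0.106     0.1808      4.709      1.731
  Change      0.4929     0.2465    -0.2465    -0.2465
  Equil       0.5989     0.4273      4.463      1.485
  solve Keq expr → x = -0.2465; check Q = 43.22
Then remove 0.163 M of L.
Step 2:
                   L          D          G          A
  Initial     0.4359     0.4273      4.463      1.485
  Change      0.1127    0.05636   -0.05636   -0.05636
  Equil       0.5487     0.4836      4.406      1.428
  solve Keq expr → x = -0.05636; check Q = 43.22

Direction: reverse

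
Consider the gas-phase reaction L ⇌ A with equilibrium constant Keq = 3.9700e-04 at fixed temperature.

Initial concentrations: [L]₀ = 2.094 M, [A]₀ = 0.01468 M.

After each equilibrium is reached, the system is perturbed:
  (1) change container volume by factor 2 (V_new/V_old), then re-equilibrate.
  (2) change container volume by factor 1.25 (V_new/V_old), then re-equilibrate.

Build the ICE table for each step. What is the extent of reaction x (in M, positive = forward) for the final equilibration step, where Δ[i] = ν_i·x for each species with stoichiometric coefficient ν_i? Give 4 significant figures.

Q₀ = 0.007011 vs Keq = 3.9700e-04 ⇒ Q>K, reverse
Step 1:
                  L         A
  Initial     2.094   0.01468
  Change    0.01384  -0.01384
  Equil       2.108 8.3681e-04
  solve Keq expr → x = -0.01384; check Q = 3.9700e-04
Then change container volume by factor 2 (V_new/V_old).
Step 2:
                  L         A
  Initial     1.054 4.1841e-04
  Change          0         0
  Equil       1.054 4.1841e-04
  solve Keq expr → x = 0; check Q = 3.9700e-04
Then change container volume by factor 1.25 (V_new/V_old).
Step 3:
                  L         A
  Initial    0.8431 3.3473e-04
  Change          0         0
  Equil      0.8431 3.3473e-04
  solve Keq expr → x = 0; check Q = 3.9700e-04

x = 0 M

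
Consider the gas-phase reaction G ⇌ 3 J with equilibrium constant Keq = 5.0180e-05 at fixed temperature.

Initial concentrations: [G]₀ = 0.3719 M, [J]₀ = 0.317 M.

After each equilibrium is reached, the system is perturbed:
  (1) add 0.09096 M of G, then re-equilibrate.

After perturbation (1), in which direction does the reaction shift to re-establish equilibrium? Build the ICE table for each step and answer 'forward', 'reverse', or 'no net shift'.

Q₀ = 0.08565 vs Keq = 5.0180e-05 ⇒ Q>K, reverse
Step 1:
                   G          J
  init        0.3719      0.317
  Δ          0.09612    -0.2884
  eq           0.468    0.02864
  solve Keq expr → x = -0.09612; check Q = 5.0180e-05
Then add 0.09096 M of G.
Step 2:
                   G          J
  init         0.559    0.02864
  Δ       -5.7868e-04   0.001736
  eq          0.5584    0.03037
  solve Keq expr → x = 5.7868e-04; check Q = 5.0180e-05

Direction: forward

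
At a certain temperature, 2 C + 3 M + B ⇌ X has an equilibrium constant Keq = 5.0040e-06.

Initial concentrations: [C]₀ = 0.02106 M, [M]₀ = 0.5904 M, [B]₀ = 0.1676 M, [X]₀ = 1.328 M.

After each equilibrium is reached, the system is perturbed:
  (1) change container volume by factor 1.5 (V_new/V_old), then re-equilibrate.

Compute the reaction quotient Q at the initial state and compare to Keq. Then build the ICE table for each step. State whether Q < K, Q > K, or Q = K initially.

Q₀ = 8.6810e+04; Q > K (proceeds reverse)

Q₀ = 8.6810e+04 vs Keq = 5.0040e-06 ⇒ Q>K, reverse
Step 1:
                  C         M         B         X
  I         0.02106    0.5904    0.1676     1.328
  C           2.646     3.969     1.323    -1.323
  E           2.667     4.559     1.491  0.005028
  solve Keq expr → x = -1.323; check Q = 5.0040e-06
Then change container volume by factor 1.5 (V_new/V_old).
Step 2:
                  C         M         B         X
  I           1.778      3.04    0.9937  0.003352
  C        0.005805  0.008708  0.002903 -0.002903
  E           1.784     3.048    0.9966 4.4946e-04
  solve Keq expr → x = -0.002903; check Q = 5.0040e-06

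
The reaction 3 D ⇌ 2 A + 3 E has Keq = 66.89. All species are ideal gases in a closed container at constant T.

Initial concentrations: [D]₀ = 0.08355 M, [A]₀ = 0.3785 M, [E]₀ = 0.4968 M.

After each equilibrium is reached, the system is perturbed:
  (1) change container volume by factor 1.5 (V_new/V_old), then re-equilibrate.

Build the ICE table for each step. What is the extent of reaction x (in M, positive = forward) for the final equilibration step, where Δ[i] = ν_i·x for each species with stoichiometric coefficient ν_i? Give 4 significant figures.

x = 0.003056 M

Q₀ = 30.12 vs Keq = 66.89 ⇒ Q<K, forward
Step 1:
                    D           A           E
  Initial     0.08355      0.3785      0.4968
  Change     -0.01618     0.01078     0.01618
  Equil       0.06737      0.3893       0.513
  solve Keq expr → x = 0.005392; check Q = 66.89
Then change container volume by factor 1.5 (V_new/V_old).
Step 2:
                    D           A           E
  Initial     0.04492      0.2595       0.342
  Change    -0.009169    0.006113    0.009169
  Equil       0.03575      0.2656      0.3512
  solve Keq expr → x = 0.003056; check Q = 66.89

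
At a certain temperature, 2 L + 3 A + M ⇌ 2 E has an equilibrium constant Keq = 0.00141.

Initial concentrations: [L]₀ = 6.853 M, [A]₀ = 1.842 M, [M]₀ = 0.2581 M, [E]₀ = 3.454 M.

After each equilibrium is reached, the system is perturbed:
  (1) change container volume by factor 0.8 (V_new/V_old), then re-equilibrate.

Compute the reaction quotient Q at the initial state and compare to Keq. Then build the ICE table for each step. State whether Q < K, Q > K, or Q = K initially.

Q₀ = 0.1575; Q > K (proceeds reverse)

Q₀ = 0.1575 vs Keq = 0.00141 ⇒ Q>K, reverse
Step 1:
                  L         A         M         E
  Initial     6.853     1.842    0.2581     3.454
  Change        1.3      1.95      0.65      -1.3
  Equil       8.153     3.792    0.9081     2.154
  solve Keq expr → x = -0.65; check Q = 0.00141
Then change container volume by factor 0.8 (V_new/V_old).
Step 2:
                  L         A         M         E
  Initial     10.19      4.74     1.135     2.693
  Change    -0.3739   -0.5608   -0.1869    0.3739
  Equil       9.817     4.179    0.9481     3.066
  solve Keq expr → x = 0.1869; check Q = 0.00141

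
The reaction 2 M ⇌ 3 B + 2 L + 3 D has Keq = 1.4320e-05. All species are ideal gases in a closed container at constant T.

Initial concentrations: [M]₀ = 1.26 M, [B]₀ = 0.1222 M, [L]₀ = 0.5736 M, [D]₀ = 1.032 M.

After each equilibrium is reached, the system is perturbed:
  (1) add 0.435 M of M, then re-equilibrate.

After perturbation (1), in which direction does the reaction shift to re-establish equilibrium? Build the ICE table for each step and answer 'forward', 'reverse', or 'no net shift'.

Q₀ = 4.1565e-04 vs Keq = 1.4320e-05 ⇒ Q>K, reverse
Step 1:
                   M          B          L          D
  I             1.26     0.1222     0.5736      1.032
  C          0.05026   -0.07539   -0.05026   -0.07539
  E             1.31    0.04681     0.5233     0.9566
  solve Keq expr → x = -0.02513; check Q = 1.4320e-05
Then add 0.435 M of M.
Step 2:
                   M          B          L          D
  I            1.745    0.04681     0.5233     0.9566
  C        -0.005867     0.0088   0.005867     0.0088
  E            1.739    0.05561     0.5292     0.9654
  solve Keq expr → x = 0.002933; check Q = 1.4320e-05

Direction: forward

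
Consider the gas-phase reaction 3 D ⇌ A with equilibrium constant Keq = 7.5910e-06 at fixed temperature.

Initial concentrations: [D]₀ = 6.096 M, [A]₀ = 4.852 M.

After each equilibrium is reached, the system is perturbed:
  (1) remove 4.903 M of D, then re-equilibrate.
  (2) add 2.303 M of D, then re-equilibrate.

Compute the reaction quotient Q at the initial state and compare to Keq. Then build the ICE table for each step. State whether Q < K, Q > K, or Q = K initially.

Q₀ = 0.02142 vs Keq = 7.5910e-06 ⇒ Q>K, reverse
Step 1:
                    D           A
  I             6.096       4.852
  C             14.36      -4.787
  E             20.46     0.06499
  solve Keq expr → x = -4.787; check Q = 7.5910e-06
Then remove 4.903 M of D.
Step 2:
                    D           A
  I             15.55     0.06499
  C            0.1075    -0.03583
  E             15.66     0.02916
  solve Keq expr → x = -0.03583; check Q = 7.5910e-06
Then add 2.303 M of D.
Step 3:
                    D           A
  I             17.96     0.02916
  C          -0.04359     0.01453
  E             17.92     0.04369
  solve Keq expr → x = 0.01453; check Q = 7.5910e-06

Q₀ = 0.02142; Q > K (proceeds reverse)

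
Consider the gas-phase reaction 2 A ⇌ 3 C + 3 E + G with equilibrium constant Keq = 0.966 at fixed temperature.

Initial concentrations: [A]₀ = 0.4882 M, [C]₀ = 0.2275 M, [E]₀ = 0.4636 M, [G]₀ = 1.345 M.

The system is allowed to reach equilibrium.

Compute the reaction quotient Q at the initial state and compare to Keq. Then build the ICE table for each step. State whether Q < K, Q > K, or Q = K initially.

Q₀ = 0.006621; Q < K (proceeds forward)

Q₀ = 0.006621 vs Keq = 0.966 ⇒ Q<K, forward
Step 1:
                    A           C           E           G
  init         0.4882      0.2275      0.4636       1.345
  Δ           -0.1925      0.2888      0.2888     0.09626
  eq           0.2957      0.5163      0.7524       1.441
  solve Keq expr → x = 0.09626; check Q = 0.966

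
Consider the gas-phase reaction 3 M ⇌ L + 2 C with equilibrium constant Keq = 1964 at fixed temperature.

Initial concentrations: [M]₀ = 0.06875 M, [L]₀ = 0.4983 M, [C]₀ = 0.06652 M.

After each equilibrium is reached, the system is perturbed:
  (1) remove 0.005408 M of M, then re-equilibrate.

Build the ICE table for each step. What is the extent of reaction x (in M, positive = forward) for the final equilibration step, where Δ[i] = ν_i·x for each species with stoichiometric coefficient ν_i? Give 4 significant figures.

Q₀ = 6.785 vs Keq = 1964 ⇒ Q<K, forward
Step 1:
                  M         L         C
  Initial   0.06875    0.4983   0.06652
  Change   -0.05467   0.01822   0.03645
  Equil     0.01408    0.5165     0.103
  solve Keq expr → x = 0.01822; check Q = 1964
Then remove 0.005408 M of M.
Step 2:
                  M         L         C
  Initial  0.008667    0.5165     0.103
  Change   0.005082 -0.001694 -0.003388
  Equil     0.01375    0.5148   0.09958
  solve Keq expr → x = -0.001694; check Q = 1964

x = -0.001694 M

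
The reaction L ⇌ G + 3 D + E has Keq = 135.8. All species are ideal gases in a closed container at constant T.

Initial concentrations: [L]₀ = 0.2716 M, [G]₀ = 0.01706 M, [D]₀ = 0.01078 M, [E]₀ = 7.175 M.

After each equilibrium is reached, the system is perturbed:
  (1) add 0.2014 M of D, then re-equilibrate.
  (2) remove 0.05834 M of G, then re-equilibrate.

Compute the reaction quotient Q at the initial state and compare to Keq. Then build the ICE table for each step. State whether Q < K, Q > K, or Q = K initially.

Q₀ = 5.6458e-07; Q < K (proceeds forward)

Q₀ = 5.6458e-07 vs Keq = 135.8 ⇒ Q<K, forward
Step 1:
                    L           G           D           E
  Initial      0.2716     0.01706     0.01078       7.175
  Change      -0.2637      0.2637       0.791      0.2637
  Equil      0.007927      0.2807      0.8018       7.439
  solve Keq expr → x = 0.2637; check Q = 135.8
Then add 0.2014 M of D.
Step 2:
                    L           G           D           E
  Initial    0.007927      0.2807       1.003       7.439
  Change     0.006382   -0.006382    -0.01915   -0.006382
  Equil       0.01431      0.2744      0.9841       7.432
  solve Keq expr → x = -0.006382; check Q = 135.8
Then remove 0.05834 M of G.
Step 3:
                    L           G           D           E
  Initial     0.01431       0.216      0.9841       7.432
  Change    -0.002626    0.002626    0.007877    0.002626
  Equil       0.01168      0.2186      0.9919       7.435
  solve Keq expr → x = 0.002626; check Q = 135.8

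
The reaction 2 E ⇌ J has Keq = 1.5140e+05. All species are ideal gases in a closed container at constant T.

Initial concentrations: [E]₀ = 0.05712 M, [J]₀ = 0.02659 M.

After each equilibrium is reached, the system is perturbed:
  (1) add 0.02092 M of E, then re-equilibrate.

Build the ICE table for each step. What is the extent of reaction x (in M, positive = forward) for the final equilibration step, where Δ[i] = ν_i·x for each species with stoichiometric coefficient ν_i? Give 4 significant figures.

Q₀ = 8.15 vs Keq = 1.5140e+05 ⇒ Q<K, forward
Step 1:
                  E         J
  I         0.05712   0.02659
  C        -0.05652   0.02826
  E       6.0190e-04   0.05485
  solve Keq expr → x = 0.02826; check Q = 1.5140e+05
Then add 0.02092 M of E.
Step 2:
                  E         J
  I         0.02152   0.05485
  C        -0.02087   0.01043
  E       6.5665e-04   0.06528
  solve Keq expr → x = 0.01043; check Q = 1.5140e+05

x = 0.01043 M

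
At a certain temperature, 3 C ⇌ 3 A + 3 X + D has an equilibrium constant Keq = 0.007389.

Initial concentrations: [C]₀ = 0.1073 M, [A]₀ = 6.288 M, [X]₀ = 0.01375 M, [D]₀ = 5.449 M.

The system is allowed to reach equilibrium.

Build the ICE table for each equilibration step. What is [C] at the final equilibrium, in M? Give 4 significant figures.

[C]_eq = 0.119 M

Q₀ = 2.851 vs Keq = 0.007389 ⇒ Q>K, reverse
Step 1:
                  C         A         X         D
  I          0.1073     6.288   0.01375     5.449
  C         0.01165  -0.01165  -0.01165 -0.003884
  E           0.119     6.276  0.002098     5.445
  solve Keq expr → x = -0.003884; check Q = 0.007389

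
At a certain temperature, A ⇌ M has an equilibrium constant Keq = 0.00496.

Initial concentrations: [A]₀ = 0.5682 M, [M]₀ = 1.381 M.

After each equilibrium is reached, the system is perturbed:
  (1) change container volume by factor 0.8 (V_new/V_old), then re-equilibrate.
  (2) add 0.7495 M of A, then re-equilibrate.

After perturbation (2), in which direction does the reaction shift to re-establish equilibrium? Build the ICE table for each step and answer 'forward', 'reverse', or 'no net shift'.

Direction: forward

Q₀ = 2.43 vs Keq = 0.00496 ⇒ Q>K, reverse
Step 1:
                   A          M
  I           0.5682      1.381
  C            1.371     -1.371
  E             1.94    0.00962
  solve Keq expr → x = -1.371; check Q = 0.00496
Then change container volume by factor 0.8 (V_new/V_old).
Step 2:
                   A          M
  I            2.424    0.01203
  C                0          0
  E            2.424    0.01203
  solve Keq expr → x = 0; check Q = 0.00496
Then add 0.7495 M of A.
Step 3:
                   A          M
  I            3.174    0.01203
  C        -0.003699   0.003699
  E             3.17    0.01572
  solve Keq expr → x = 0.003699; check Q = 0.00496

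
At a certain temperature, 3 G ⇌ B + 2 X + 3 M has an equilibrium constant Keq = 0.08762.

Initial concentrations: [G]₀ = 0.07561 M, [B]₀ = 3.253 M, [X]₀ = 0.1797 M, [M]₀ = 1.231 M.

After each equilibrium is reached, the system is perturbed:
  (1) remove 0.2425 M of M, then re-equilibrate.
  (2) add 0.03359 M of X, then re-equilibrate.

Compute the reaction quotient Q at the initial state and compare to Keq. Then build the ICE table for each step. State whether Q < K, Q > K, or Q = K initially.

Q₀ = 453.3; Q > K (proceeds reverse)

Q₀ = 453.3 vs Keq = 0.08762 ⇒ Q>K, reverse
Step 1:
                  G         B         X         M
  Initial   0.07561     3.253    0.1797     1.231
  Change     0.2281  -0.07602    -0.152   -0.2281
  Equil      0.3037     3.177   0.02767     1.003
  solve Keq expr → x = -0.07602; check Q = 0.08762
Then remove 0.2425 M of M.
Step 2:
                  G         B         X         M
  Initial    0.3037     3.177   0.02767    0.7604
  Change   -0.01502  0.005008   0.01002   0.01502
  Equil      0.2886     3.182   0.03768    0.7755
  solve Keq expr → x = 0.005008; check Q = 0.08762
Then add 0.03359 M of X.
Step 3:
                  G         B         X         M
  Initial    0.2886     3.182   0.07127    0.7755
  Change     0.0349  -0.01163  -0.02327   -0.0349
  Equil      0.3235      3.17     0.048    0.7406
  solve Keq expr → x = -0.01163; check Q = 0.08762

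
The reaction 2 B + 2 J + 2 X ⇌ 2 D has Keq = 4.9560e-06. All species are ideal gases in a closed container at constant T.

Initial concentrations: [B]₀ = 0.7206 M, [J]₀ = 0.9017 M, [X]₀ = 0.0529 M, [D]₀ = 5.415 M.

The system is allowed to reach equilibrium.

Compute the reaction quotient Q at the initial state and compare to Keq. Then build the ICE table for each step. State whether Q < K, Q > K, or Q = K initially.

Q₀ = 2.4818e+04; Q > K (proceeds reverse)

Q₀ = 2.4818e+04 vs Keq = 4.9560e-06 ⇒ Q>K, reverse
Step 1:
                    B           J           X           D
  I            0.7206      0.9017      0.0529       5.415
  C             5.029       5.029       5.029      -5.029
  E              5.75       5.931       5.082      0.3858
  solve Keq expr → x = -2.515; check Q = 4.9560e-06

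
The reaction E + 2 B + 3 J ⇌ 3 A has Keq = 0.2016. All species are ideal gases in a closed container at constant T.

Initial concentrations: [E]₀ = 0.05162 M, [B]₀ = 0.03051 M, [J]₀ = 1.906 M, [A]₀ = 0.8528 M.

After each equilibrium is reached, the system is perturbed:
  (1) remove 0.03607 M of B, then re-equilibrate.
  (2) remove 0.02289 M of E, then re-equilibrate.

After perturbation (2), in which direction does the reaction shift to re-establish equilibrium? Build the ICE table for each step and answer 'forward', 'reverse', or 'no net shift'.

Q₀ = 1864 vs Keq = 0.2016 ⇒ Q>K, reverse
Step 1:
                  E         B         J         A
  I         0.05162   0.03051     1.906    0.8528
  C          0.1527    0.3055    0.4582   -0.4582
  E          0.2043     0.336     2.364    0.3946
  solve Keq expr → x = -0.1527; check Q = 0.2016
Then remove 0.03607 M of B.
Step 2:
                  E         B         J         A
  I          0.2043    0.2999     2.364    0.3946
  C        0.005047   0.01009   0.01514  -0.01514
  E          0.2094      0.31     2.379    0.3795
  solve Keq expr → x = -0.005047; check Q = 0.2016
Then remove 0.02289 M of E.
Step 3:
                  E         B         J         A
  I          0.1865      0.31     2.379    0.3795
  C        0.002524  0.005049  0.007573 -0.007573
  E           0.189     0.315     2.387    0.3719
  solve Keq expr → x = -0.002524; check Q = 0.2016

Direction: reverse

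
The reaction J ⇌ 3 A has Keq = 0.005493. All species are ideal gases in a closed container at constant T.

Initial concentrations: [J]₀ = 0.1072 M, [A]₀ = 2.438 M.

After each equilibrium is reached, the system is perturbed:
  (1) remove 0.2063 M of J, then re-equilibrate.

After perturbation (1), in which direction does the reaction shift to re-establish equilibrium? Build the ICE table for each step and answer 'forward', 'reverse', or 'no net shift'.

Direction: reverse

Q₀ = 135.2 vs Keq = 0.005493 ⇒ Q>K, reverse
Step 1:
                    J           A
  Initial      0.1072       2.438
  Change       0.7567       -2.27
  Equil        0.8639       0.168
  solve Keq expr → x = -0.7567; check Q = 0.005493
Then remove 0.2063 M of J.
Step 2:
                    J           A
  Initial      0.6576       0.168
  Change     0.004747    -0.01424
  Equil        0.6623      0.1538
  solve Keq expr → x = -0.004747; check Q = 0.005493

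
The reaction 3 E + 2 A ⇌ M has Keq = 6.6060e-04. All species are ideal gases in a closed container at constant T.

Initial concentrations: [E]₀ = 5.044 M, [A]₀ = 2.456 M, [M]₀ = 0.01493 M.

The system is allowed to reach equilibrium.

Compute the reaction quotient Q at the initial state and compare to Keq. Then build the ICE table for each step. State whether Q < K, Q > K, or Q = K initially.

Q₀ = 1.9288e-05; Q < K (proceeds forward)

Q₀ = 1.9288e-05 vs Keq = 6.6060e-04 ⇒ Q<K, forward
Step 1:
                   E          A          M
  init         5.044      2.456    0.01493
  Δ          -0.6464    -0.4309     0.2155
  eq           4.398      2.025     0.2304
  solve Keq expr → x = 0.2155; check Q = 6.6060e-04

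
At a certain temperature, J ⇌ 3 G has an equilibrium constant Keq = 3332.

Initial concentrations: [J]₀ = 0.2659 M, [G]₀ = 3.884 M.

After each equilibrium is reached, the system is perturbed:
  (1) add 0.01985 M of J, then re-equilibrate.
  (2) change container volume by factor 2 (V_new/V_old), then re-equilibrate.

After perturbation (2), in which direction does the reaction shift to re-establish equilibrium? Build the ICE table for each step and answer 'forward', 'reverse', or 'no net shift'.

Direction: forward

Q₀ = 220.4 vs Keq = 3332 ⇒ Q<K, forward
Step 1:
                  J         G
  Initial    0.2659     3.884
  Change    -0.2368    0.7104
  Equil     0.02911     4.594
  solve Keq expr → x = 0.2368; check Q = 3332
Then add 0.01985 M of J.
Step 2:
                  J         G
  Initial   0.04896     4.594
  Change   -0.01877    0.0563
  Equil     0.03019     4.651
  solve Keq expr → x = 0.01877; check Q = 3332
Then change container volume by factor 2 (V_new/V_old).
Step 3:
                  J         G
  Initial   0.01509     2.325
  Change   -0.01116   0.03347
  Equil    0.003939     2.359
  solve Keq expr → x = 0.01116; check Q = 3332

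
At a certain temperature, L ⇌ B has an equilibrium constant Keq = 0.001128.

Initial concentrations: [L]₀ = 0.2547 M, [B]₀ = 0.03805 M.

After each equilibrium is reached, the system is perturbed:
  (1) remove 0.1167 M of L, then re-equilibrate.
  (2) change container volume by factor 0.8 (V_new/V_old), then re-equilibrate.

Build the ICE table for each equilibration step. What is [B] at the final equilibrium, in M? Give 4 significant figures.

Q₀ = 0.1494 vs Keq = 0.001128 ⇒ Q>K, reverse
Step 1:
                   L          B
  Initial     0.2547    0.03805
  Change     0.03772   -0.03772
  Equil       0.2924 3.2985e-04
  solve Keq expr → x = -0.03772; check Q = 0.001128
Then remove 0.1167 M of L.
Step 2:
                   L          B
  Initial     0.1757 3.2985e-04
  Change  1.3149e-04 -1.3149e-04
  Equil       0.1759 1.9836e-04
  solve Keq expr → x = -1.3149e-04; check Q = 0.001128
Then change container volume by factor 0.8 (V_new/V_old).
Step 3:
                   L          B
  Initial     0.2198 2.4795e-04
  Change           0          0
  Equil       0.2198 2.4795e-04
  solve Keq expr → x = 0; check Q = 0.001128

[B]_eq = 2.4795e-04 M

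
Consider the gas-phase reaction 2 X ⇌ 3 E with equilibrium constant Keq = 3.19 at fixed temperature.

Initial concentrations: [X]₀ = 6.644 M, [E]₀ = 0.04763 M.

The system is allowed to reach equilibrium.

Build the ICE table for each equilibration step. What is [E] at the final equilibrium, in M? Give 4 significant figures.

Q₀ = 2.4478e-06 vs Keq = 3.19 ⇒ Q<K, forward
Step 1:
                  X         E
  init        6.644   0.04763
  Δ            -2.5      3.75
  eq          4.144     3.798
  solve Keq expr → x = 1.25; check Q = 3.19

[E]_eq = 3.798 M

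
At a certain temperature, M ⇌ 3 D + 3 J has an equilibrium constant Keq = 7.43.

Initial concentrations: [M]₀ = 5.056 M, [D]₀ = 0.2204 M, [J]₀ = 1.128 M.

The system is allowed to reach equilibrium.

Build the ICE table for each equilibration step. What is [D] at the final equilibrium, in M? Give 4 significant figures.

Q₀ = 0.003039 vs Keq = 7.43 ⇒ Q<K, forward
Step 1:
                    M           D           J
  init          5.056      0.2204       1.128
  Δ           -0.3958       1.187       1.187
  eq             4.66       1.408       2.315
  solve Keq expr → x = 0.3958; check Q = 7.43

[D]_eq = 1.408 M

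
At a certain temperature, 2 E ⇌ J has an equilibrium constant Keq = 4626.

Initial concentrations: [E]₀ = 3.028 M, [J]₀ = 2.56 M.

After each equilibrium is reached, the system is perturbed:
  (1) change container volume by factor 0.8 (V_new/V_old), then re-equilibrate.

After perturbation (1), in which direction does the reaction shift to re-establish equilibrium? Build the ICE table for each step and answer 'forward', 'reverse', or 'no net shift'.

Q₀ = 0.2792 vs Keq = 4626 ⇒ Q<K, forward
Step 1:
                  E         J
  Initial     3.028      2.56
  Change     -2.998     1.499
  Equil     0.02962     4.059
  solve Keq expr → x = 1.499; check Q = 4626
Then change container volume by factor 0.8 (V_new/V_old).
Step 2:
                  E         J
  Initial   0.03703     5.074
  Change  -0.003903  0.001951
  Equil     0.03312     5.076
  solve Keq expr → x = 0.001951; check Q = 4626

Direction: forward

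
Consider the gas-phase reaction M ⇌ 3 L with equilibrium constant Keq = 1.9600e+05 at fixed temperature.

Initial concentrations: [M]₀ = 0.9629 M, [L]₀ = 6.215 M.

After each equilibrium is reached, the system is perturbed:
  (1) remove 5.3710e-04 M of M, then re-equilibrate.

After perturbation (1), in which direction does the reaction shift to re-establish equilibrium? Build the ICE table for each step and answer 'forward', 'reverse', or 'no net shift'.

Direction: reverse

Q₀ = 249.3 vs Keq = 1.9600e+05 ⇒ Q<K, forward
Step 1:
                    M           L
  init         0.9629       6.215
  Δ           -0.9591       2.877
  eq         0.003835       9.092
  solve Keq expr → x = 0.9591; check Q = 1.9600e+05
Then remove 5.3710e-04 M of M.
Step 2:
                    M           L
  init       0.003298       9.092
  Δ        5.3507e-04   -0.001605
  eq         0.003833       9.091
  solve Keq expr → x = -5.3507e-04; check Q = 1.9600e+05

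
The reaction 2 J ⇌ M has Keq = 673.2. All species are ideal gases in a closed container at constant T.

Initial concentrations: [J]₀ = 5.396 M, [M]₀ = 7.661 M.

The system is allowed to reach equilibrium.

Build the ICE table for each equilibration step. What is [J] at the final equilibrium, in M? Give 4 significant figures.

[J]_eq = 0.1237 M

Q₀ = 0.2631 vs Keq = 673.2 ⇒ Q<K, forward
Step 1:
                   J          M
  init         5.396      7.661
  Δ           -5.272      2.636
  eq          0.1237       10.3
  solve Keq expr → x = 2.636; check Q = 673.2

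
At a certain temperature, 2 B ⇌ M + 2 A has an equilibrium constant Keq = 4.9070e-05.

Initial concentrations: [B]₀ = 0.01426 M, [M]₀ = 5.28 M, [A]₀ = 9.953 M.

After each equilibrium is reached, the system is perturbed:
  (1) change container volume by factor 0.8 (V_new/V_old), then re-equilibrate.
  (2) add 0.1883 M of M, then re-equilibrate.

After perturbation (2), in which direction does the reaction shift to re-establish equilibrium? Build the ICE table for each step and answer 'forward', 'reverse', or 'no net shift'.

Direction: reverse

Q₀ = 2.5722e+06 vs Keq = 4.9070e-05 ⇒ Q>K, reverse
Step 1:
                   B          M          A
  init       0.01426       5.28      9.953
  Δ            9.838     -4.919     -9.838
  eq           9.852     0.3609     0.1149
  solve Keq expr → x = -4.919; check Q = 4.9070e-05
Then change container volume by factor 0.8 (V_new/V_old).
Step 2:
                   B          M          A
  init         12.32     0.4512     0.1436
  Δ            0.014  -0.007002     -0.014
  eq           12.33     0.4442     0.1296
  solve Keq expr → x = -0.007002; check Q = 4.9070e-05
Then add 0.1883 M of M.
Step 3:
                   B          M          A
  init         12.33     0.6325     0.1296
  Δ          0.01995  -0.009974   -0.01995
  eq           12.35     0.6225     0.1096
  solve Keq expr → x = -0.009974; check Q = 4.9070e-05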